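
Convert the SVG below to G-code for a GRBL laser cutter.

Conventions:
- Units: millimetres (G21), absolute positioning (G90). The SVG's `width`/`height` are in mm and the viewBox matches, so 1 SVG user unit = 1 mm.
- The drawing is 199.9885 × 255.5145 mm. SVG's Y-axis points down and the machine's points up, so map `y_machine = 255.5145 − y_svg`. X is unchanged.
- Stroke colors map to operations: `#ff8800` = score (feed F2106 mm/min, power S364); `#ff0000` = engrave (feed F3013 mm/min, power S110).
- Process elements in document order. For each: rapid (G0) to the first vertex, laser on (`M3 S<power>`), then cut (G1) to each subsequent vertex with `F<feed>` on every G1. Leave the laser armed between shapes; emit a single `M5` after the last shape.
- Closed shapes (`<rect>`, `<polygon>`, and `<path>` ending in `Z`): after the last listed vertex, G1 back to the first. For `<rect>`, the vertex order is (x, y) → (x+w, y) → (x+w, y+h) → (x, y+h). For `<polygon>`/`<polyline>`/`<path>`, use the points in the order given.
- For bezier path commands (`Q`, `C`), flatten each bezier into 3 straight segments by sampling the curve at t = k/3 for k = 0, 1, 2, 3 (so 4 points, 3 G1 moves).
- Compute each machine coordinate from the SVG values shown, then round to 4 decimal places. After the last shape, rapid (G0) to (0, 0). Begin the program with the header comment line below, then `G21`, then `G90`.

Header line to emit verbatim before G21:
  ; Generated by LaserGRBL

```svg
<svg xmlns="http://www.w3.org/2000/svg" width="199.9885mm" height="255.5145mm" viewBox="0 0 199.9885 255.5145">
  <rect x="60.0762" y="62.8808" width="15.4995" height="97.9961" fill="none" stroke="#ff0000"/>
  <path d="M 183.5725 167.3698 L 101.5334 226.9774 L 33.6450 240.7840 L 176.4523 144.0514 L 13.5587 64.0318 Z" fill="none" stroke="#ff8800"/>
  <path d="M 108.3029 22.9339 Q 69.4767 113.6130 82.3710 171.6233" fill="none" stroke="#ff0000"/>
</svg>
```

1 u = 1 mm; y_m = 255.5145 − y.

[1] `<rect>` rectangle, #ff0000→engrave S110 F3013: (60.0762,192.6337) → (75.5757,192.6337) → (75.5757,94.6376) → (60.0762,94.6376) → (60.0762,192.6337) (closed)

[2] `<path>` closed polygon, #ff8800→score S364 F2106: (183.5725,88.1447) → (101.5334,28.5371) → (33.6450,14.7305) → (176.4523,111.4631) → (13.5587,191.4827) → (183.5725,88.1447) (closed)

[3] `<path>` quadratic bezier, #ff0000→engrave S110 F3013: (108.3029,232.5806) → (88.1655,175.7577) → (79.5215,126.1946) → (82.3710,83.8912)

; Generated by LaserGRBL
G21
G90
G0 X60.0762 Y192.6337
M3 S110
G1 X75.5757 Y192.6337 F3013
G1 X75.5757 Y94.6376 F3013
G1 X60.0762 Y94.6376 F3013
G1 X60.0762 Y192.6337 F3013
G0 X183.5725 Y88.1447
M3 S364
G1 X101.5334 Y28.5371 F2106
G1 X33.6450 Y14.7305 F2106
G1 X176.4523 Y111.4631 F2106
G1 X13.5587 Y191.4827 F2106
G1 X183.5725 Y88.1447 F2106
G0 X108.3029 Y232.5806
M3 S110
G1 X88.1655 Y175.7577 F3013
G1 X79.5215 Y126.1946 F3013
G1 X82.3710 Y83.8912 F3013
M5
G0 X0.0000 Y0.0000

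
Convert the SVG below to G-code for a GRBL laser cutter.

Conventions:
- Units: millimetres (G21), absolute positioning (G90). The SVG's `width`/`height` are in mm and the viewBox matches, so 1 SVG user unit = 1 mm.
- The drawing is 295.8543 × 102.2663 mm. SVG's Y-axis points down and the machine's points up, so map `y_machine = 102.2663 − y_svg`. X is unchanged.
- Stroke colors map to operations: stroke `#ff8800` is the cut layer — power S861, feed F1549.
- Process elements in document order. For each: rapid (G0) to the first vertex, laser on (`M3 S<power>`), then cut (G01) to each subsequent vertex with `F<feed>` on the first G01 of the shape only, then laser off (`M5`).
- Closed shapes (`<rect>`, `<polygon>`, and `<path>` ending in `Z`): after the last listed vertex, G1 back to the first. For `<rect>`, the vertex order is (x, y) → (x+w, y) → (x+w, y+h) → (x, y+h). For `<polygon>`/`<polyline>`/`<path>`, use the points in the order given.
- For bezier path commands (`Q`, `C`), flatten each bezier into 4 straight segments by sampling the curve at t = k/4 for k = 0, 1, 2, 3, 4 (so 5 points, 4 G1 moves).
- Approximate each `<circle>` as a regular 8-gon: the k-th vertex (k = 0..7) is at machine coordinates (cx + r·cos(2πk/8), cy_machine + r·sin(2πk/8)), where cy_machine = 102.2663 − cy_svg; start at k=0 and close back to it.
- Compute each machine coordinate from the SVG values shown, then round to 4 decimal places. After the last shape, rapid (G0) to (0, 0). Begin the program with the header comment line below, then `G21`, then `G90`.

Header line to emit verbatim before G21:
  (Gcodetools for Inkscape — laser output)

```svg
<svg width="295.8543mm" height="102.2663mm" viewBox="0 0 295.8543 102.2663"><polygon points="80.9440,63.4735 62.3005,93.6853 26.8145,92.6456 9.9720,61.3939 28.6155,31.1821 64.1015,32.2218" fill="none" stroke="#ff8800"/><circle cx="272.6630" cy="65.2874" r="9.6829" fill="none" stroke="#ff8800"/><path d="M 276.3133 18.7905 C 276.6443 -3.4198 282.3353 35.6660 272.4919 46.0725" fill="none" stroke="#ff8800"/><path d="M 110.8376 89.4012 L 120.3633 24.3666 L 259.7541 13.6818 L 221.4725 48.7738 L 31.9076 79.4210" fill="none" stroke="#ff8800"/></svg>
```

(Gcodetools for Inkscape — laser output)
G21
G90
G0 X80.9440 Y38.7928
M3 S861
G01 X62.3005 Y8.5810 F1549
G01 X26.8145 Y9.6207
G01 X9.9720 Y40.8724
G01 X28.6155 Y71.0842
G01 X64.1015 Y70.0445
G01 X80.9440 Y38.7928
M5
G0 X282.3459 Y36.9789
M3 S861
G01 X279.5098 Y43.8257 F1549
G01 X272.6630 Y46.6618
G01 X265.8162 Y43.8257
G01 X262.9801 Y36.9789
G01 X265.8162 Y30.1321
G01 X272.6630 Y27.2960
G01 X279.5098 Y30.1321
G01 X282.3459 Y36.9789
M5
G0 X276.3133 Y83.4758
M3 S861
G01 X277.2401 Y90.0464 F1549
G01 X278.2180 Y82.0661
G01 X277.2882 Y67.9702
G01 X272.4919 Y56.1938
M5
G0 X110.8376 Y12.8651
M3 S861
G01 X120.3633 Y77.8997 F1549
G01 X259.7541 Y88.5845
G01 X221.4725 Y53.4925
G01 X31.9076 Y22.8453
M5
G0 X0.0000 Y0.0000

1 u = 1 mm; y_m = 102.2663 − y.

[1] `<polygon>` regular polygon, #ff8800→cut S861 F1549: (80.9440,38.7928) → (62.3005,8.5810) → (26.8145,9.6207) → (9.9720,40.8724) → (28.6155,71.0842) → (64.1015,70.0445) → (80.9440,38.7928) (closed)

[2] `<circle>` circle, #ff8800→cut S861 F1549: (282.3459,36.9789) → (279.5098,43.8257) → (272.6630,46.6618) → (265.8162,43.8257) → (262.9801,36.9789) → (265.8162,30.1321) → (272.6630,27.2960) → (279.5098,30.1321) → (282.3459,36.9789) (closed)

[3] `<path>` cubic bezier, #ff8800→cut S861 F1549: (276.3133,83.4758) → (277.2401,90.0464) → (278.2180,82.0661) → (277.2882,67.9702) → (272.4919,56.1938)

[4] `<path>` open polyline, #ff8800→cut S861 F1549: (110.8376,12.8651) → (120.3633,77.8997) → (259.7541,88.5845) → (221.4725,53.4925) → (31.9076,22.8453)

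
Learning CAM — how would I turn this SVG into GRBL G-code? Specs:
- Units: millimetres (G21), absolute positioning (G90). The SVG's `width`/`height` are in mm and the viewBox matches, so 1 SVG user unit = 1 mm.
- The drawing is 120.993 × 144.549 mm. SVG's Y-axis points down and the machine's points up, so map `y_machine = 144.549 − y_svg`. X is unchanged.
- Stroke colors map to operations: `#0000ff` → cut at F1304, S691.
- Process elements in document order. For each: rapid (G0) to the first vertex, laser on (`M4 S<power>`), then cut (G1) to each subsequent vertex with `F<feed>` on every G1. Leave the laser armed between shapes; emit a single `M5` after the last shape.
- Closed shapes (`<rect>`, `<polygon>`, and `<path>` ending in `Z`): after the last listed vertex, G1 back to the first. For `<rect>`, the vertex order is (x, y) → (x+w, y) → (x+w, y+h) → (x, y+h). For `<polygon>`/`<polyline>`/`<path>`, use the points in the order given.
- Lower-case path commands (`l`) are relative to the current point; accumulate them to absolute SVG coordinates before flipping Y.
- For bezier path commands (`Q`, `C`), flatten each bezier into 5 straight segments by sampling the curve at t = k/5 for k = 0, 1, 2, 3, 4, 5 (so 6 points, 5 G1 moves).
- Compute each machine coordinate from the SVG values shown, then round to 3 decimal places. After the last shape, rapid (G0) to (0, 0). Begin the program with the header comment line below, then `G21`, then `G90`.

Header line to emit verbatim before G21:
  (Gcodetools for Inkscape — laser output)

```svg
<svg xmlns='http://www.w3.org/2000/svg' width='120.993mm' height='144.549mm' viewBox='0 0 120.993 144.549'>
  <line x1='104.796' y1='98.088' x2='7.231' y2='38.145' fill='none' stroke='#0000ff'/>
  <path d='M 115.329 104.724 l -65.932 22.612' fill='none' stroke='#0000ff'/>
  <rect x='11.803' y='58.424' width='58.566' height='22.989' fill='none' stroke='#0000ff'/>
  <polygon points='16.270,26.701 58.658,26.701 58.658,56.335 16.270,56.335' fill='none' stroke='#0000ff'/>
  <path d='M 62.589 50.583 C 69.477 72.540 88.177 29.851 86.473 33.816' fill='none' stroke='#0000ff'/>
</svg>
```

viewBox `0 0 120.993 144.549` with mm width/height → 1 unit = 1 mm. Flip: y_m = 144.549 − y_svg.

**Shape 1** — `<line>` line segment, stroke `#0000ff` → cut (S691, F1304). Machine vertices: (104.796,46.461) → (7.231,106.404). Open path.

**Shape 2** — `<path>` line segment, stroke `#0000ff` → cut (S691, F1304). Machine vertices: (115.329,39.825) → (49.397,17.213). Open path.

**Shape 3** — `<rect>` rectangle, stroke `#0000ff` → cut (S691, F1304). Machine vertices: (11.803,86.125) → (70.369,86.125) → (70.369,63.136) → (11.803,63.136) → (11.803,86.125). Closed: final G1 returns to the first vertex.

**Shape 4** — `<polygon>` rectangle, stroke `#0000ff` → cut (S691, F1304). Machine vertices: (16.270,117.848) → (58.658,117.848) → (58.658,88.214) → (16.270,88.214) → (16.270,117.848). Closed: final G1 returns to the first vertex.

**Shape 5** — `<path>` cubic bezier, stroke `#0000ff` → cut (S691, F1304). Control points (SVG): P0=(62.589,50.583), P1=(69.477,72.540), P2=(88.177,29.851), P3=(86.473,33.816); sampled at t=k/5. Machine vertices: (62.589,93.966) → (67.882,87.659) → (74.463,91.524) → (80.786,100.220) → (85.305,108.404) → (86.473,110.733). Open path.

(Gcodetools for Inkscape — laser output)
G21
G90
G0 X104.796 Y46.461
M4 S691
G1 X7.231 Y106.404 F1304
G0 X115.329 Y39.825
M4 S691
G1 X49.397 Y17.213 F1304
G0 X11.803 Y86.125
M4 S691
G1 X70.369 Y86.125 F1304
G1 X70.369 Y63.136 F1304
G1 X11.803 Y63.136 F1304
G1 X11.803 Y86.125 F1304
G0 X16.270 Y117.848
M4 S691
G1 X58.658 Y117.848 F1304
G1 X58.658 Y88.214 F1304
G1 X16.270 Y88.214 F1304
G1 X16.270 Y117.848 F1304
G0 X62.589 Y93.966
M4 S691
G1 X67.882 Y87.659 F1304
G1 X74.463 Y91.524 F1304
G1 X80.786 Y100.220 F1304
G1 X85.305 Y108.404 F1304
G1 X86.473 Y110.733 F1304
M5
G0 X0.000 Y0.000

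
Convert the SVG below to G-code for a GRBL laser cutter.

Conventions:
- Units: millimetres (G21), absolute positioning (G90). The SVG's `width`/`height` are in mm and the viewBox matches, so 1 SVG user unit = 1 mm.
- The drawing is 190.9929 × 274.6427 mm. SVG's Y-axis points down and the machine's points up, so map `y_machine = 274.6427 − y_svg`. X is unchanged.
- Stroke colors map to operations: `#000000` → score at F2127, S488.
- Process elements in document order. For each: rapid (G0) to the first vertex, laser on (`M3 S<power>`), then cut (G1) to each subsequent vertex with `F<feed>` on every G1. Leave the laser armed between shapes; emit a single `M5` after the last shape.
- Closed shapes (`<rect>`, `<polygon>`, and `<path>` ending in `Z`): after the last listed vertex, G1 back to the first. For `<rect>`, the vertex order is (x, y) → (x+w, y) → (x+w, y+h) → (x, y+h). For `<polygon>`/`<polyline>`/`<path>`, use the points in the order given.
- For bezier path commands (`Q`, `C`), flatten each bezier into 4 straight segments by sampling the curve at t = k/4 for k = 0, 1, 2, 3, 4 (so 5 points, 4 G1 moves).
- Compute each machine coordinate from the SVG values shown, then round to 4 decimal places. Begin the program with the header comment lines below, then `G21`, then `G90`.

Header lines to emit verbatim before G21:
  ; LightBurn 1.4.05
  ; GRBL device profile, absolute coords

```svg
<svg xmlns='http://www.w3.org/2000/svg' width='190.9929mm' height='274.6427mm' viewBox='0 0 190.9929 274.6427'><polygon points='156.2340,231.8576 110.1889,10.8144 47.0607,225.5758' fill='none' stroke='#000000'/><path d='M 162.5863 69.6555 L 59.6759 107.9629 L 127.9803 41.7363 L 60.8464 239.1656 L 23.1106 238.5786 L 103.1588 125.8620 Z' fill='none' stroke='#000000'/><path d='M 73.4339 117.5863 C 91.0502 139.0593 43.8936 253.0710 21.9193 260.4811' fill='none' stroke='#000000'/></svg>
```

; LightBurn 1.4.05
; GRBL device profile, absolute coords
G21
G90
G0 X156.2340 Y42.7851
M3 S488
G1 X110.1889 Y263.8283 F2127
G1 X47.0607 Y49.0669 F2127
G1 X156.2340 Y42.7851 F2127
G0 X162.5863 Y204.9872
M3 S488
G1 X59.6759 Y166.6798 F2127
G1 X127.9803 Y232.9064 F2127
G1 X60.8464 Y35.4771 F2127
G1 X23.1106 Y36.0641 F2127
G1 X103.1588 Y148.7807 F2127
G1 X162.5863 Y204.9872 F2127
G0 X73.4339 Y157.0564
M3 S488
G1 X75.9068 Y126.7122 F2127
G1 X62.5231 Y80.3354 F2127
G1 X41.7162 Y36.5954 F2127
G1 X21.9193 Y14.1616 F2127
M5

Since the viewBox matches the mm dimensions, user units are millimetres directly. The only transform is the Y-flip y_m = 274.6427 − y_svg.

Shape 1 is a closed polygon drawn with `<polygon>`. Its stroke #000000 means score at S488, F2127. After flipping Y the toolpath is (156.2340,42.7851) → (110.1889,263.8283) → (47.0607,49.0669) → (156.2340,42.7851), returning to the start.

Shape 2 is a closed polygon drawn with `<path>`. Its stroke #000000 means score at S488, F2127. After flipping Y the toolpath is (162.5863,204.9872) → (59.6759,166.6798) → (127.9803,232.9064) → (60.8464,35.4771) → (23.1106,36.0641) → (103.1588,148.7807) → (162.5863,204.9872), returning to the start.

Shape 3 is a cubic bezier drawn with `<path>`. Its stroke #000000 means score at S488, F2127. After flipping Y the toolpath is (73.4339,157.0564) → (75.9068,126.7122) → (62.5231,80.3354) → (41.7162,36.5954) → (21.9193,14.1616).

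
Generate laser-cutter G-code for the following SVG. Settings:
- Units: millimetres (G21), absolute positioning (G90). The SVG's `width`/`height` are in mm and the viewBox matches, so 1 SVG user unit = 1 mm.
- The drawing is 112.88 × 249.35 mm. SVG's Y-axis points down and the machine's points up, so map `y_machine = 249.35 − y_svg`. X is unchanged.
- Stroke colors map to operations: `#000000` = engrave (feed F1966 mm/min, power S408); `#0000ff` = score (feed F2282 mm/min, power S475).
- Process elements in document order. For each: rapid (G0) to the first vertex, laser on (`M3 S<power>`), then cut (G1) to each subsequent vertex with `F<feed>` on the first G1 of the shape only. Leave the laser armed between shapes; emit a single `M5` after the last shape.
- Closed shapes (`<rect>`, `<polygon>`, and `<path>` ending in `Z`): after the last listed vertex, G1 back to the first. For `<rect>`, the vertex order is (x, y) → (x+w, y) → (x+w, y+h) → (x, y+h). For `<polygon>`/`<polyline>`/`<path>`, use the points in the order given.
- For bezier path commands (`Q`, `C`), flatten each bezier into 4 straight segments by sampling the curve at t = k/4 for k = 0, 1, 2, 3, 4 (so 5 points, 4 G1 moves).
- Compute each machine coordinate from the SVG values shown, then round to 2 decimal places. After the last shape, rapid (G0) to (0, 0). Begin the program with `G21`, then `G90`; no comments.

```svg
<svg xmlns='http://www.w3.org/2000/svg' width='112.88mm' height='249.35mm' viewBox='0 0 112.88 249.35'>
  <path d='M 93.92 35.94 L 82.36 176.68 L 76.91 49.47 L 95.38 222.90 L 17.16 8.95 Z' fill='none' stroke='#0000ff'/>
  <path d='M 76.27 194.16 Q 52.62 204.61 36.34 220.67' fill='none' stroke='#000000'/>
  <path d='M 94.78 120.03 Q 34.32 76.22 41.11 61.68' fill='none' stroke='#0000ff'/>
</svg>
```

1 u = 1 mm; y_m = 249.35 − y.

[1] `<path>` closed polygon, #0000ff→score S475 F2282: (93.92,213.41) → (82.36,72.67) → (76.91,199.88) → (95.38,26.45) → (17.16,240.40) → (93.92,213.41) (closed)

[2] `<path>` quadratic bezier, #000000→engrave S408 F1966: (76.27,55.19) → (64.91,49.61) → (54.46,43.34) → (44.94,36.36) → (36.34,28.68)

[3] `<path>` quadratic bezier, #0000ff→score S475 F2282: (94.78,129.32) → (68.75,149.40) → (51.13,165.81) → (41.92,178.57) → (41.11,187.67)

G21
G90
G0 X93.92 Y213.41
M3 S475
G1 X82.36 Y72.67 F2282
G1 X76.91 Y199.88
G1 X95.38 Y26.45
G1 X17.16 Y240.40
G1 X93.92 Y213.41
G0 X76.27 Y55.19
M3 S408
G1 X64.91 Y49.61 F1966
G1 X54.46 Y43.34
G1 X44.94 Y36.36
G1 X36.34 Y28.68
G0 X94.78 Y129.32
M3 S475
G1 X68.75 Y149.40 F2282
G1 X51.13 Y165.81
G1 X41.92 Y178.57
G1 X41.11 Y187.67
M5
G0 X0.00 Y0.00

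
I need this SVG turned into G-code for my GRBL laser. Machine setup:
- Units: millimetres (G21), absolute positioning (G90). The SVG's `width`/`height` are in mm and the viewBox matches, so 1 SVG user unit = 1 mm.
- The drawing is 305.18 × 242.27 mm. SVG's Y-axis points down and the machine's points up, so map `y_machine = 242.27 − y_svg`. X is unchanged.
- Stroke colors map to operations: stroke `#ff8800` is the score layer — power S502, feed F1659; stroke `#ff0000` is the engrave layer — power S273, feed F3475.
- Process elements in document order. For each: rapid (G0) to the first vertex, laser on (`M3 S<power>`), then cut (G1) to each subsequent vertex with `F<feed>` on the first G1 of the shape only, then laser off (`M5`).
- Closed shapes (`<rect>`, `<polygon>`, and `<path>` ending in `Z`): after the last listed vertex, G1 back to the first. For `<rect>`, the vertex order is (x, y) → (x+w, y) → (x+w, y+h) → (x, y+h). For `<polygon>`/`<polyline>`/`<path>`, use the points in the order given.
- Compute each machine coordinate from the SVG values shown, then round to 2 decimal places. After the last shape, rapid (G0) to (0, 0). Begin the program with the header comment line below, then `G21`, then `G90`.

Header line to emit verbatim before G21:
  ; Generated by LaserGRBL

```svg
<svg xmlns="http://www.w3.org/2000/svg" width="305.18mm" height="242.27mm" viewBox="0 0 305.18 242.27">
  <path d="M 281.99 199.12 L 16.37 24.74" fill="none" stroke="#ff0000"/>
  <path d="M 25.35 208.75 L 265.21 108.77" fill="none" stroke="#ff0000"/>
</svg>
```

; Generated by LaserGRBL
G21
G90
G0 X281.99 Y43.15
M3 S273
G1 X16.37 Y217.53 F3475
M5
G0 X25.35 Y33.52
M3 S273
G1 X265.21 Y133.50 F3475
M5
G0 X0.00 Y0.00

viewBox `0 0 305.18 242.27` with mm width/height → 1 unit = 1 mm. Flip: y_m = 242.27 − y_svg.

**Shape 1** — `<path>` line segment, stroke `#ff0000` → engrave (S273, F3475). Machine vertices: (281.99,43.15) → (16.37,217.53). Open path.

**Shape 2** — `<path>` line segment, stroke `#ff0000` → engrave (S273, F3475). Machine vertices: (25.35,33.52) → (265.21,133.50). Open path.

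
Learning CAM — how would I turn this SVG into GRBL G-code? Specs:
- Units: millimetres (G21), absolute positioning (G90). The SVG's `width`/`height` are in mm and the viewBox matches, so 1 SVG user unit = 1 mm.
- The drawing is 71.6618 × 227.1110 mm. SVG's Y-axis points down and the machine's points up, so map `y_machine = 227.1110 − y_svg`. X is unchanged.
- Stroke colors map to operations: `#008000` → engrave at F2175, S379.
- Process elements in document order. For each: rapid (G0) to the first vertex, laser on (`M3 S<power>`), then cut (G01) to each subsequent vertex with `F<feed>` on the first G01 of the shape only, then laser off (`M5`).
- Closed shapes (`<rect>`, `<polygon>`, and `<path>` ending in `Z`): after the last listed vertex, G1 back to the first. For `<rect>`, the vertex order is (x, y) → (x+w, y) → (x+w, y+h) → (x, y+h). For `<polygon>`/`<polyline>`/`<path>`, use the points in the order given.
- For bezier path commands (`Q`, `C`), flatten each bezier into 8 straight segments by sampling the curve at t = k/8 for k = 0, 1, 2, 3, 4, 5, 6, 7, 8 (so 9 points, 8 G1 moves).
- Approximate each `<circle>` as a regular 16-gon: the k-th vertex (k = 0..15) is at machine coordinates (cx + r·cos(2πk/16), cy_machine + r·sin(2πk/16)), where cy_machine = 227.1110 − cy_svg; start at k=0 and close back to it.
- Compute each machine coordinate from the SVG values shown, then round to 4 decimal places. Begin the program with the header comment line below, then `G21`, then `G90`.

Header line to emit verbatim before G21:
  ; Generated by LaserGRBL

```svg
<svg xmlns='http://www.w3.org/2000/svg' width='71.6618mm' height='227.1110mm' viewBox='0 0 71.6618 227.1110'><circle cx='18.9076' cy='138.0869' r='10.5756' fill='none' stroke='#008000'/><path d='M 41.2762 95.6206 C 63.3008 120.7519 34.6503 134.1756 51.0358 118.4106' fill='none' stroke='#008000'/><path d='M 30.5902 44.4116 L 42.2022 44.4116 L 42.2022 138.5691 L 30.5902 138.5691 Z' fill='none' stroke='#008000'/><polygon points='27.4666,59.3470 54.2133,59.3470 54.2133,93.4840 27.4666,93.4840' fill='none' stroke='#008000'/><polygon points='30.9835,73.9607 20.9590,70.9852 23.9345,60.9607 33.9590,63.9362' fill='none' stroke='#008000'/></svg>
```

; Generated by LaserGRBL
G21
G90
G0 X29.4832 Y89.0241
M3 S379
G01 X28.6782 Y93.0712 F2175
G01 X26.3857 Y96.5022
G01 X22.9547 Y98.7947
G01 X18.9076 Y99.5997
G01 X14.8605 Y98.7947
G01 X11.4295 Y96.5022
G01 X9.1370 Y93.0712
G01 X8.3320 Y89.0241
G01 X9.1370 Y84.9770
G01 X11.4295 Y81.5460
G01 X14.8605 Y79.2535
G01 X18.9076 Y78.4485
G01 X22.9547 Y79.2535
G01 X26.3857 Y81.5460
G01 X28.6782 Y84.9770
G01 X29.4832 Y89.0241
M5
G0 X41.2762 Y131.4904
M3 S379
G01 X47.3470 Y122.6491 F2175
G01 X49.7886 Y115.1102
G01 X49.7226 Y109.0787
G01 X48.2707 Y104.7593
G01 X46.5544 Y102.3569
G01 X45.6954 Y102.0764
G01 X46.8154 Y104.1226
G01 X51.0358 Y108.7004
M5
G0 X30.5902 Y182.6994
M3 S379
G01 X42.2022 Y182.6994 F2175
G01 X42.2022 Y88.5419
G01 X30.5902 Y88.5419
G01 X30.5902 Y182.6994
M5
G0 X27.4666 Y167.7640
M3 S379
G01 X54.2133 Y167.7640 F2175
G01 X54.2133 Y133.6270
G01 X27.4666 Y133.6270
G01 X27.4666 Y167.7640
M5
G0 X30.9835 Y153.1503
M3 S379
G01 X20.9590 Y156.1258 F2175
G01 X23.9345 Y166.1503
G01 X33.9590 Y163.1748
G01 X30.9835 Y153.1503
M5

viewBox `0 0 71.6618 227.1110` with mm width/height → 1 unit = 1 mm. Flip: y_m = 227.1110 − y_svg.

**Shape 1** — `<circle>` circle, stroke `#008000` → engrave (S379, F2175). Machine vertices: (29.4832,89.0241) → (28.6782,93.0712) → (26.3857,96.5022) → (22.9547,98.7947) → (18.9076,99.5997) → (14.8605,98.7947) → (11.4295,96.5022) → (9.1370,93.0712) → (8.3320,89.0241) → (9.1370,84.9770) → (11.4295,81.5460) → (14.8605,79.2535) → (18.9076,78.4485) → (22.9547,79.2535) → (26.3857,81.5460) → (28.6782,84.9770) → (29.4832,89.0241). Closed: final G1 returns to the first vertex.

**Shape 2** — `<path>` cubic bezier, stroke `#008000` → engrave (S379, F2175). Control points (SVG): P0=(41.2762,95.6206), P1=(63.3008,120.7519), P2=(34.6503,134.1756), P3=(51.0358,118.4106); sampled at t=k/8. Machine vertices: (41.2762,131.4904) → (47.3470,122.6491) → (49.7886,115.1102) → (49.7226,109.0787) → (48.2707,104.7593) → (46.5544,102.3569) → (45.6954,102.0764) → (46.8154,104.1226) → (51.0358,108.7004). Open path.

**Shape 3** — `<path>` rectangle, stroke `#008000` → engrave (S379, F2175). Machine vertices: (30.5902,182.6994) → (42.2022,182.6994) → (42.2022,88.5419) → (30.5902,88.5419) → (30.5902,182.6994). Closed: final G1 returns to the first vertex.

**Shape 4** — `<polygon>` rectangle, stroke `#008000` → engrave (S379, F2175). Machine vertices: (27.4666,167.7640) → (54.2133,167.7640) → (54.2133,133.6270) → (27.4666,133.6270) → (27.4666,167.7640). Closed: final G1 returns to the first vertex.

**Shape 5** — `<polygon>` regular polygon, stroke `#008000` → engrave (S379, F2175). Machine vertices: (30.9835,153.1503) → (20.9590,156.1258) → (23.9345,166.1503) → (33.9590,163.1748) → (30.9835,153.1503). Closed: final G1 returns to the first vertex.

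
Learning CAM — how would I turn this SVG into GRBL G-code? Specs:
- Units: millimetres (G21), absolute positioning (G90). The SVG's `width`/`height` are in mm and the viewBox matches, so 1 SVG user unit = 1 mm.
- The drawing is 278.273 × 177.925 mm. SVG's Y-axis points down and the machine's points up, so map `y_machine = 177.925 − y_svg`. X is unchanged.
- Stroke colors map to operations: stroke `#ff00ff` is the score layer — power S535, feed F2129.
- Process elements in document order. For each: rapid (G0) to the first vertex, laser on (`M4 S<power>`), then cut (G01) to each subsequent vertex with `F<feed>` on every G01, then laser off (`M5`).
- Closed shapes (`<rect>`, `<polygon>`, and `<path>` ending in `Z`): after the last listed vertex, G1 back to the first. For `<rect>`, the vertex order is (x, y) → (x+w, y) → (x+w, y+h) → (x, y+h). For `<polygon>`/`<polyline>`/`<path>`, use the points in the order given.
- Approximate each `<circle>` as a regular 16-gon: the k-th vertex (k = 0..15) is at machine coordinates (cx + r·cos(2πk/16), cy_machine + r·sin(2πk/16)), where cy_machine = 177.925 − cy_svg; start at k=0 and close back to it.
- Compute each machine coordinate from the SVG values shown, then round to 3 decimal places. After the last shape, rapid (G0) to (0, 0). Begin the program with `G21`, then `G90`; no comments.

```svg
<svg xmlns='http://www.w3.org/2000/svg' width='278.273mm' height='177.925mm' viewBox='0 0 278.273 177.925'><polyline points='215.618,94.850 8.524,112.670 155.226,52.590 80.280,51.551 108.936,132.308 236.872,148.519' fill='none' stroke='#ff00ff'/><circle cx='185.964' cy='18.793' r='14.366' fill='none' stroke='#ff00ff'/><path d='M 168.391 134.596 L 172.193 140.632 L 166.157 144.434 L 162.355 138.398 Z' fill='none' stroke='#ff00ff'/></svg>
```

viewBox `0 0 278.273 177.925` with mm width/height → 1 unit = 1 mm. Flip: y_m = 177.925 − y_svg.

**Shape 1** — `<polyline>` open polyline, stroke `#ff00ff` → score (S535, F2129). Machine vertices: (215.618,83.075) → (8.524,65.255) → (155.226,125.335) → (80.280,126.374) → (108.936,45.617) → (236.872,29.406). Open path.

**Shape 2** — `<circle>` circle, stroke `#ff00ff` → score (S535, F2129). Machine vertices: (200.330,159.132) → (199.236,164.630) → (196.122,169.290) → (191.462,172.404) → (185.964,173.498) → (180.466,172.404) → (175.806,169.290) → (172.692,164.630) → (171.598,159.132) → (172.692,153.634) → (175.806,148.974) → (180.466,145.860) → (185.964,144.766) → (191.462,145.860) → (196.122,148.974) → (199.236,153.634) → (200.330,159.132). Closed: final G1 returns to the first vertex.

**Shape 3** — `<path>` regular polygon, stroke `#ff00ff` → score (S535, F2129). Machine vertices: (168.391,43.329) → (172.193,37.293) → (166.157,33.491) → (162.355,39.527) → (168.391,43.329). Closed: final G1 returns to the first vertex.

G21
G90
G0 X215.618 Y83.075
M4 S535
G01 X8.524 Y65.255 F2129
G01 X155.226 Y125.335 F2129
G01 X80.280 Y126.374 F2129
G01 X108.936 Y45.617 F2129
G01 X236.872 Y29.406 F2129
M5
G0 X200.330 Y159.132
M4 S535
G01 X199.236 Y164.630 F2129
G01 X196.122 Y169.290 F2129
G01 X191.462 Y172.404 F2129
G01 X185.964 Y173.498 F2129
G01 X180.466 Y172.404 F2129
G01 X175.806 Y169.290 F2129
G01 X172.692 Y164.630 F2129
G01 X171.598 Y159.132 F2129
G01 X172.692 Y153.634 F2129
G01 X175.806 Y148.974 F2129
G01 X180.466 Y145.860 F2129
G01 X185.964 Y144.766 F2129
G01 X191.462 Y145.860 F2129
G01 X196.122 Y148.974 F2129
G01 X199.236 Y153.634 F2129
G01 X200.330 Y159.132 F2129
M5
G0 X168.391 Y43.329
M4 S535
G01 X172.193 Y37.293 F2129
G01 X166.157 Y33.491 F2129
G01 X162.355 Y39.527 F2129
G01 X168.391 Y43.329 F2129
M5
G0 X0.000 Y0.000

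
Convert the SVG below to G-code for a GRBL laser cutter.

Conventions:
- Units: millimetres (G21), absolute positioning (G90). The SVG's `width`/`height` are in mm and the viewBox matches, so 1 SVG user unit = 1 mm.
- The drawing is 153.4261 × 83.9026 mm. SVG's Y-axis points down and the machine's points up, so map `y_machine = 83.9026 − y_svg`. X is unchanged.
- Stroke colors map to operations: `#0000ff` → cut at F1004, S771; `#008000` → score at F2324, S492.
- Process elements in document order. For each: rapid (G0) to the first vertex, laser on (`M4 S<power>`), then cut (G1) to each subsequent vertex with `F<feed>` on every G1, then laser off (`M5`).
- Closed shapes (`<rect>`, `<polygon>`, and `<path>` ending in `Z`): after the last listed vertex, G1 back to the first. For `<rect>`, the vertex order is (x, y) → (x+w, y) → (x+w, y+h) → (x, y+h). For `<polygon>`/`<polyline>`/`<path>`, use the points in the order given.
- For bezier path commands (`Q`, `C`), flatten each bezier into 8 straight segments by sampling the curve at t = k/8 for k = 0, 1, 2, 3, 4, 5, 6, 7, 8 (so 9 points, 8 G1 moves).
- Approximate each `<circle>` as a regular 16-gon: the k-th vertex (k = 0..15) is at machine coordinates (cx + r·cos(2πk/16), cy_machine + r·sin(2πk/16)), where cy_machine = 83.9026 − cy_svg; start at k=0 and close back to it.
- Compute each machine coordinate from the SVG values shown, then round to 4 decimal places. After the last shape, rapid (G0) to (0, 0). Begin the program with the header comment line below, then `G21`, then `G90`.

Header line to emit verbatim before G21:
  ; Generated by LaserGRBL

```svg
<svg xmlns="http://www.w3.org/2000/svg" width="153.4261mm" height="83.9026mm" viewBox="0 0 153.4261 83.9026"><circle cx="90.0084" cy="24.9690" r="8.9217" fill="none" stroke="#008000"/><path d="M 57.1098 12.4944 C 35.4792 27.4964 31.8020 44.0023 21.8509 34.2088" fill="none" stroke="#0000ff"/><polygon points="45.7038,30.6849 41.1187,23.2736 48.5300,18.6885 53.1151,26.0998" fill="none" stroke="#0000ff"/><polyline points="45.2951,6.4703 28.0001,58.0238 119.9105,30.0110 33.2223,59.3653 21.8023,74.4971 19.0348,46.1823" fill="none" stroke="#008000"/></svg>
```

viewBox `0 0 153.4261 83.9026` with mm width/height → 1 unit = 1 mm. Flip: y_m = 83.9026 − y_svg.

**Shape 1** — `<circle>` circle, stroke `#008000` → score (S492, F2324). Machine vertices: (98.9301,58.9336) → (98.2510,62.3478) → (96.3170,65.2422) → (93.4226,67.1762) → (90.0084,67.8553) → (86.5942,67.1762) → (83.6998,65.2422) → (81.7658,62.3478) → (81.0867,58.9336) → (81.7658,55.5194) → (83.6998,52.6250) → (86.5942,50.6910) → (90.0084,50.0119) → (93.4226,50.6910) → (96.3170,52.6250) → (98.2510,55.5194) → (98.9301,58.9336). Closed: final G1 returns to the first vertex.

**Shape 2** — `<path>` cubic bezier, stroke `#0000ff` → cut (S771, F1004). Control points (SVG): P0=(57.1098,12.4944), P1=(35.4792,27.4964), P2=(31.8020,44.0023), P3=(21.8509,34.2088); sampled at t=k/8. Machine vertices: (57.1098,71.4082) → (49.7926,65.7663) → (43.8746,60.3091) → (39.0719,55.3627) → (35.1005,51.2527) → (31.6767,48.3050) → (28.5164,46.8454) → (25.3358,47.1997) → (21.8509,49.6938). Open path.

**Shape 3** — `<polygon>` regular polygon, stroke `#0000ff` → cut (S771, F1004). Machine vertices: (45.7038,53.2177) → (41.1187,60.6290) → (48.5300,65.2141) → (53.1151,57.8028) → (45.7038,53.2177). Closed: final G1 returns to the first vertex.

**Shape 4** — `<polyline>` open polyline, stroke `#008000` → score (S492, F2324). Machine vertices: (45.2951,77.4323) → (28.0001,25.8788) → (119.9105,53.8916) → (33.2223,24.5373) → (21.8023,9.4055) → (19.0348,37.7203). Open path.

; Generated by LaserGRBL
G21
G90
G0 X98.9301 Y58.9336
M4 S492
G1 X98.2510 Y62.3478 F2324
G1 X96.3170 Y65.2422 F2324
G1 X93.4226 Y67.1762 F2324
G1 X90.0084 Y67.8553 F2324
G1 X86.5942 Y67.1762 F2324
G1 X83.6998 Y65.2422 F2324
G1 X81.7658 Y62.3478 F2324
G1 X81.0867 Y58.9336 F2324
G1 X81.7658 Y55.5194 F2324
G1 X83.6998 Y52.6250 F2324
G1 X86.5942 Y50.6910 F2324
G1 X90.0084 Y50.0119 F2324
G1 X93.4226 Y50.6910 F2324
G1 X96.3170 Y52.6250 F2324
G1 X98.2510 Y55.5194 F2324
G1 X98.9301 Y58.9336 F2324
M5
G0 X57.1098 Y71.4082
M4 S771
G1 X49.7926 Y65.7663 F1004
G1 X43.8746 Y60.3091 F1004
G1 X39.0719 Y55.3627 F1004
G1 X35.1005 Y51.2527 F1004
G1 X31.6767 Y48.3050 F1004
G1 X28.5164 Y46.8454 F1004
G1 X25.3358 Y47.1997 F1004
G1 X21.8509 Y49.6938 F1004
M5
G0 X45.7038 Y53.2177
M4 S771
G1 X41.1187 Y60.6290 F1004
G1 X48.5300 Y65.2141 F1004
G1 X53.1151 Y57.8028 F1004
G1 X45.7038 Y53.2177 F1004
M5
G0 X45.2951 Y77.4323
M4 S492
G1 X28.0001 Y25.8788 F2324
G1 X119.9105 Y53.8916 F2324
G1 X33.2223 Y24.5373 F2324
G1 X21.8023 Y9.4055 F2324
G1 X19.0348 Y37.7203 F2324
M5
G0 X0.0000 Y0.0000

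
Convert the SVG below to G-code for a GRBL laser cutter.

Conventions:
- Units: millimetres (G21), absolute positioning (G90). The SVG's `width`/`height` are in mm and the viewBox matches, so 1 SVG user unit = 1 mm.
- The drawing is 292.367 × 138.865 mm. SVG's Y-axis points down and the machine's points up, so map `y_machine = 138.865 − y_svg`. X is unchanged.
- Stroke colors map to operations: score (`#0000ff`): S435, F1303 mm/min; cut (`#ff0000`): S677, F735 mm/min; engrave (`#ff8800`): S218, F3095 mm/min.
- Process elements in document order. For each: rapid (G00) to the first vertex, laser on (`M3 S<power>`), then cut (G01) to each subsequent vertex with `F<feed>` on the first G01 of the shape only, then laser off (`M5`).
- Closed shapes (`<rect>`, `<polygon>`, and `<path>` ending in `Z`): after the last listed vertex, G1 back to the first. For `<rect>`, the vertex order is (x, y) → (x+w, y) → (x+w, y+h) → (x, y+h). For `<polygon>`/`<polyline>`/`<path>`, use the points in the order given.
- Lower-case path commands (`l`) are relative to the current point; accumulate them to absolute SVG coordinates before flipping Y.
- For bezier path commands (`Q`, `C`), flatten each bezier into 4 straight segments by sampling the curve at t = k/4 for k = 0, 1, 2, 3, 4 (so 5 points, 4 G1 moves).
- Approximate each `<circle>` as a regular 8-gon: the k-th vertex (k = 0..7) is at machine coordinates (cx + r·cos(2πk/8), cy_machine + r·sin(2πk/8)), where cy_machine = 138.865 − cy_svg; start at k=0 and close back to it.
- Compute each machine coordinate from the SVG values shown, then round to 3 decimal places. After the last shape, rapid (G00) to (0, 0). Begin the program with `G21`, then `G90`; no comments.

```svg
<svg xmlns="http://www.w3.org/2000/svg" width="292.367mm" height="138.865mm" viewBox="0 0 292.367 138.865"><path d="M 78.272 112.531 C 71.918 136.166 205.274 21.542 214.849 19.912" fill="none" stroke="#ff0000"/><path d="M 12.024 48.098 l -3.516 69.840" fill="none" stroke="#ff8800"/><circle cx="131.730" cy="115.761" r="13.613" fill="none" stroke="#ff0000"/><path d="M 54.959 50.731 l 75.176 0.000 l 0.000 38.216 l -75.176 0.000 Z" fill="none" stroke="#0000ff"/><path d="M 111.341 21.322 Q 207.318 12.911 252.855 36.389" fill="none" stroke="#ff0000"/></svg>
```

viewBox `0 0 292.367 138.865` with mm width/height → 1 unit = 1 mm. Flip: y_m = 138.865 − y_svg.

**Shape 1** — `<path>` cubic bezier, stroke `#ff0000` → cut (S677, F735). Control points (SVG): P0=(78.272,112.531), P1=(71.918,136.166), P2=(205.274,21.542), P3=(214.849,19.912); sampled at t=k/4. Machine vertices: (78.272,26.334) → (95.585,30.605) → (140.587,63.169) → (188.576,100.470) → (214.849,118.953). Open path.

**Shape 2** — `<path>` line segment, stroke `#ff8800` → engrave (S218, F3095). Machine vertices: (12.024,90.767) → (8.508,20.927). Open path.

**Shape 3** — `<circle>` circle, stroke `#ff0000` → cut (S677, F735). Machine vertices: (145.343,23.104) → (141.356,32.730) → (131.730,36.717) → (122.104,32.730) → (118.117,23.104) → (122.104,13.478) → (131.730,9.491) → (141.356,13.478) → (145.343,23.104). Closed: final G1 returns to the first vertex.

**Shape 4** — `<path>` rectangle, stroke `#0000ff` → score (S435, F1303). Machine vertices: (54.959,88.134) → (130.135,88.134) → (130.135,49.918) → (54.959,49.918) → (54.959,88.134). Closed: final G1 returns to the first vertex.

**Shape 5** — `<path>` quadratic bezier, stroke `#ff0000` → cut (S677, F735). Control points (SVG): P0=(111.341,21.322), P1=(207.318,12.911), P2=(252.855,36.389); sampled at t=k/4. Machine vertices: (111.341,117.543) → (156.177,119.755) → (194.708,117.982) → (226.934,112.222) → (252.855,102.476). Open path.

G21
G90
G00 X78.272 Y26.334
M3 S677
G01 X95.585 Y30.605 F735
G01 X140.587 Y63.169
G01 X188.576 Y100.470
G01 X214.849 Y118.953
M5
G00 X12.024 Y90.767
M3 S218
G01 X8.508 Y20.927 F3095
M5
G00 X145.343 Y23.104
M3 S677
G01 X141.356 Y32.730 F735
G01 X131.730 Y36.717
G01 X122.104 Y32.730
G01 X118.117 Y23.104
G01 X122.104 Y13.478
G01 X131.730 Y9.491
G01 X141.356 Y13.478
G01 X145.343 Y23.104
M5
G00 X54.959 Y88.134
M3 S435
G01 X130.135 Y88.134 F1303
G01 X130.135 Y49.918
G01 X54.959 Y49.918
G01 X54.959 Y88.134
M5
G00 X111.341 Y117.543
M3 S677
G01 X156.177 Y119.755 F735
G01 X194.708 Y117.982
G01 X226.934 Y112.222
G01 X252.855 Y102.476
M5
G00 X0.000 Y0.000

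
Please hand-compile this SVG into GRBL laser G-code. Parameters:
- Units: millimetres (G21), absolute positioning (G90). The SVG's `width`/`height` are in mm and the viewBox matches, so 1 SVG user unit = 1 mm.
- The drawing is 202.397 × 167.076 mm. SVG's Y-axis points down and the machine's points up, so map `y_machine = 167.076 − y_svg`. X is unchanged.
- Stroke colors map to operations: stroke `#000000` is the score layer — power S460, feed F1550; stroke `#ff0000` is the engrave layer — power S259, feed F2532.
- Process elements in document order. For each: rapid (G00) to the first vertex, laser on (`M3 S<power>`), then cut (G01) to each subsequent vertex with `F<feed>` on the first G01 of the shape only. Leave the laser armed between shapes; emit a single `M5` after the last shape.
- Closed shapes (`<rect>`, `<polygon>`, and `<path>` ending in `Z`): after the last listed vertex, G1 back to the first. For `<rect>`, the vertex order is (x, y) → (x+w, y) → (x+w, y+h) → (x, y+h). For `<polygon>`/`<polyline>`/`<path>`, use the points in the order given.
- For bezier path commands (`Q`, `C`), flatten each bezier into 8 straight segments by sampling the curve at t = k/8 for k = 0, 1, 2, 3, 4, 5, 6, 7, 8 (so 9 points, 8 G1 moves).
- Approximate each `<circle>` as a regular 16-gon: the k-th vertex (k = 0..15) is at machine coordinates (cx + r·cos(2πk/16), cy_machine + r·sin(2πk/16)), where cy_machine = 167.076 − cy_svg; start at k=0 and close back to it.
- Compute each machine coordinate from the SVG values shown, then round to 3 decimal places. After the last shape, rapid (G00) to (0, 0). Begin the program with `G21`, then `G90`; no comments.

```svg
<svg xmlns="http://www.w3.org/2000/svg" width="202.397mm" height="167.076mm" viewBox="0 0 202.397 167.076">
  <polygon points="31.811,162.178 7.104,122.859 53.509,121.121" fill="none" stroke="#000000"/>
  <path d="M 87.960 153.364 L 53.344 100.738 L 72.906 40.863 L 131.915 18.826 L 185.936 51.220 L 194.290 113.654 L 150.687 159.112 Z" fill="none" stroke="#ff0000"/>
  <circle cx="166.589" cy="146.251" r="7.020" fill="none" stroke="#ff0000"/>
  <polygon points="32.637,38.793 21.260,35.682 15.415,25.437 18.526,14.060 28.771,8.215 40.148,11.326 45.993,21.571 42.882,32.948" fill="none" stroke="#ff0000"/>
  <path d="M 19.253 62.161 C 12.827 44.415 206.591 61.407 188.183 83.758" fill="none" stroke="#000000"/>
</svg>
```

G21
G90
G00 X31.811 Y4.898
M3 S460
G01 X7.104 Y44.217 F1550
G01 X53.509 Y45.955
G01 X31.811 Y4.898
G00 X87.960 Y13.712
M3 S259
G01 X53.344 Y66.338 F2532
G01 X72.906 Y126.213
G01 X131.915 Y148.250
G01 X185.936 Y115.856
G01 X194.290 Y53.422
G01 X150.687 Y7.964
G01 X87.960 Y13.712
G00 X173.609 Y20.825
M3 S259
G01 X173.075 Y23.511 F2532
G01 X171.553 Y25.789
G01 X169.275 Y27.311
G01 X166.589 Y27.845
G01 X163.903 Y27.311
G01 X161.625 Y25.789
G01 X160.103 Y23.511
G01 X159.569 Y20.825
G01 X160.103 Y18.139
G01 X161.625 Y15.861
G01 X163.903 Y14.339
G01 X166.589 Y13.805
G01 X169.275 Y14.339
G01 X171.553 Y15.861
G01 X173.075 Y18.139
G01 X173.609 Y20.825
G00 X32.637 Y128.283
M3 S259
G01 X21.260 Y131.394 F2532
G01 X15.415 Y141.639
G01 X18.526 Y153.016
G01 X28.771 Y158.861
G01 X40.148 Y155.750
G01 X45.993 Y145.505
G01 X42.882 Y134.128
G01 X32.637 Y128.283
G00 X19.253 Y104.915
M3 S460
G01 X25.422 Y109.999 F1550
G01 X45.526 Y112.170
G01 X74.733 Y111.773
G01 X108.211 Y109.153
G01 X141.128 Y104.653
G01 X168.650 Y98.617
G01 X185.946 Y91.391
G01 X188.183 Y83.318
M5
G00 X0.000 Y0.000

Since the viewBox matches the mm dimensions, user units are millimetres directly. The only transform is the Y-flip y_m = 167.076 − y_svg.

Shape 1 is a regular polygon drawn with `<polygon>`. Its stroke #000000 means score at S460, F1550. After flipping Y the toolpath is (31.811,4.898) → (7.104,44.217) → (53.509,45.955) → (31.811,4.898), returning to the start.

Shape 2 is a regular polygon drawn with `<path>`. Its stroke #ff0000 means engrave at S259, F2532. After flipping Y the toolpath is (87.960,13.712) → (53.344,66.338) → (72.906,126.213) → (131.915,148.250) → (185.936,115.856) → (194.290,53.422) → (150.687,7.964) → (87.960,13.712), returning to the start.

Shape 3 is a circle drawn with `<circle>`. Its stroke #ff0000 means engrave at S259, F2532. After flipping Y the toolpath is (173.609,20.825) → (173.075,23.511) → (171.553,25.789) → (169.275,27.311) → (166.589,27.845) → (163.903,27.311) → (161.625,25.789) → (160.103,23.511) → (159.569,20.825) → (160.103,18.139) → (161.625,15.861) → (163.903,14.339) → (166.589,13.805) → (169.275,14.339) → (171.553,15.861) → (173.075,18.139) → (173.609,20.825), returning to the start.

Shape 4 is a regular polygon drawn with `<polygon>`. Its stroke #ff0000 means engrave at S259, F2532. After flipping Y the toolpath is (32.637,128.283) → (21.260,131.394) → (15.415,141.639) → (18.526,153.016) → (28.771,158.861) → (40.148,155.750) → (45.993,145.505) → (42.882,134.128) → (32.637,128.283), returning to the start.

Shape 5 is a cubic bezier drawn with `<path>`. Its stroke #000000 means score at S460, F1550. After flipping Y the toolpath is (19.253,104.915) → (25.422,109.999) → (45.526,112.170) → (74.733,111.773) → (108.211,109.153) → (141.128,104.653) → (168.650,98.617) → (185.946,91.391) → (188.183,83.318).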